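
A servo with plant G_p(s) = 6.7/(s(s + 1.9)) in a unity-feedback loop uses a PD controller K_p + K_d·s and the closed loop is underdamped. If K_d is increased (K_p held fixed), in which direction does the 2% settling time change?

Characteristic equation s² + (1.9 + 6.7K_d)s + 6.7K_p = 0: raising K_d increases ζω_n = (1.9+6.7K_d)/2 while the loop stays underdamped, so T_s ≈ 4/(ζω_n) decreases.

decrease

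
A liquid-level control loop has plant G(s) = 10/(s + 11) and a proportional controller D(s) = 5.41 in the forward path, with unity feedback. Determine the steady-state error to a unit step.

The loop is type 0. Static position error constant K_pos = D(0)·G(0) = 5.41·0.9091 = 4.918.
Steady-state error to a unit step: e_ss = 1/(1+K_pos) = 1/5.918 = 0.169.

0.169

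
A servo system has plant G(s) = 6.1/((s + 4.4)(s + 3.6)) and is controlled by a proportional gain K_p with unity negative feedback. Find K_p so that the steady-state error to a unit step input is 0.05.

Steady-state error for a unit step on this type-0 loop is 1/(1 + K_p·G(0)).
G(0) = 0.3851. Require 1/(1 + K_p·0.3851) = 0.05, so 1 + 0.3851·K_p = 20.
K_p = (20 − 1)/0.3851 = 49.3.

K_p = 49.3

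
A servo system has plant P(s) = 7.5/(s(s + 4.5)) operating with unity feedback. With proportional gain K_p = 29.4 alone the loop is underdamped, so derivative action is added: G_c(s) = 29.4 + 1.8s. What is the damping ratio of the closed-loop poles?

Forward path: (29.4 + 1.8s)·7.5/(s(s+4.5)). The closed-loop characteristic equation is s² + (4.5 + 7.5·1.8)s + 7.5·29.4 = 0.
That is s² + 18s + 220.5 = 0, so ω_n = 14.85 rad/s and ζ = 18/(2·14.85) = 0.6061.

ζ = 0.606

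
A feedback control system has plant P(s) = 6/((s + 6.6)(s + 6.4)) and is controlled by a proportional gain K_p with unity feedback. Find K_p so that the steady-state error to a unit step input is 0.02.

K_p = 345

For a type-0 loop with proportional control, e_ss = 1/(1 + K_p·P(0)).
P(0) = 0.142. Require 1/(1 + K_p·0.142) = 0.02, so 1 + 0.142·K_p = 50.
K_p = (50 − 1)/0.142 = 345.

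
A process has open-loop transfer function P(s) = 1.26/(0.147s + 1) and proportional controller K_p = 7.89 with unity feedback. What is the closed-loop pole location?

Closed loop: T(s) = K_p·P/(1+K_p·P) = 9.941/(0.147s + 1 + 9.941), with pole at s = −(1 + 9.941)/0.147 = −74.43.

s = -74.43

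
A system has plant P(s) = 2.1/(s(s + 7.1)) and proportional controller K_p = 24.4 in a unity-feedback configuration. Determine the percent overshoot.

Closed-loop characteristic equation: s² + 7.1s + 51.24 = 0, so ω_n = 7.158 rad/s and ζ = 7.1/(2·7.158) = 0.4959.
%OS = 100·exp(−πζ/√(1−ζ²)) = 100·exp(−π·0.4959/√0.754) = 16.6%.

16.6%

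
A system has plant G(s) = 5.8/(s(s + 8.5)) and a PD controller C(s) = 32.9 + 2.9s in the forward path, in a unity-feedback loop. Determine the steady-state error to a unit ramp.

The loop has one pole at the origin (type 1). Velocity error constant K_v = lim_{s→0} s·C(s)G(s) = 32.9·5.8/8.5 = 22.45.
Steady-state error to a unit ramp: e_ss = 1/K_v = 0.0445.

0.0445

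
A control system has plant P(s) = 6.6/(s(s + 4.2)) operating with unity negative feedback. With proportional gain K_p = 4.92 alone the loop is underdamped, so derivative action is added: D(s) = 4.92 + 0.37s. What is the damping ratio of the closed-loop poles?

Forward path: (4.92 + 0.37s)·6.6/(s(s+4.2)). The closed-loop characteristic equation is s² + (4.2 + 6.6·0.37)s + 6.6·4.92 = 0.
That is s² + 6.642s + 32.47 = 0, so ω_n = 5.698 rad/s and ζ = 6.642/(2·5.698) = 0.5828.

ζ = 0.583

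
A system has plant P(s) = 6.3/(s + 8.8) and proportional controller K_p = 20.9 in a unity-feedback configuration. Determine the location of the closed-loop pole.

Closed-loop transfer function: T(s) = K_p·P(s)/(1 + K_p·P(s)) = 131.7/(s + 8.8 + 131.7) = 131.7/(s + 140.5).
The closed-loop pole is at s = −140.5.

s = -140.5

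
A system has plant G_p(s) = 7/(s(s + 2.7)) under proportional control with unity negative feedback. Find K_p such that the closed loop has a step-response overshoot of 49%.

From %OS = 100·exp(−πζ/√(1−ζ²)) = 49%, ζ = −ln(0.49)/√(π²+ln²(0.49)) = 0.2214.
Characteristic equation s² + 2.7s + 7K_p = 0 gives ζ = 2.7/(2√(7K_p)).
Setting ζ = 0.2214: √(7K_p) = 2.7/(2·0.2214) = 6.097, so K_p = 37.17/7 = 5.31.

K_p = 5.31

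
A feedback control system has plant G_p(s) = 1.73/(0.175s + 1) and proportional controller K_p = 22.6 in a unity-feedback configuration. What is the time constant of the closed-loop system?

τ = 0.00436 s

Closed loop: T(s) = K_p·G_p/(1+K_p·G_p) = 39.1/(0.175s + 1 + 39.1), with pole at s = −(1 + 39.1)/0.175 = −229.1.
Closed-loop time constant τ = 1/229.1 = 0.00436 s.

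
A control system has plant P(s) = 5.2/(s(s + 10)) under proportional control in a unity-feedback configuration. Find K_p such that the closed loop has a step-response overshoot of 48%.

From %OS = 100·exp(−πζ/√(1−ζ²)) = 48%, ζ = −ln(0.48)/√(π²+ln²(0.48)) = 0.2275.
Characteristic equation s² + 10s + 5.2K_p = 0 gives ζ = 10/(2√(5.2K_p)).
Setting ζ = 0.2275: √(5.2K_p) = 10/(2·0.2275) = 21.98, so K_p = 483/5.2 = 92.9.

K_p = 92.9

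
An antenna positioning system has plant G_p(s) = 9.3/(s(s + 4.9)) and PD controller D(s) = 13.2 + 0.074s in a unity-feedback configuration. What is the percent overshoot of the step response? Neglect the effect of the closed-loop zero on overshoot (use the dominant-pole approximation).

44.1%

Forward path: (13.2 + 0.074s)·9.3/(s(s+4.9)). The closed-loop characteristic equation is s² + (4.9 + 9.3·0.074)s + 9.3·13.2 = 0.
That is s² + 5.588s + 122.8 = 0, so ω_n = 11.08 rad/s and ζ = 5.588/(2·11.08) = 0.2522.
%OS = 100·exp(−πζ/√(1−ζ²)) = 44.1%.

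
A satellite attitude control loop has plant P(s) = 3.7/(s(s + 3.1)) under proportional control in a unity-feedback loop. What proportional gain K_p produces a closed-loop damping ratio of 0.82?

K_p = 0.966

Closed-loop characteristic equation: s² + 3.1s + K_p·3.7 = 0.
So ω_n = √(3.7K_p) and 2ζω_n = 3.1, giving ζ = 3.1/(2√(3.7K_p)).
Setting ζ = 0.82: √(3.7K_p) = 3.1/(2·0.82) = 1.89, so K_p = 3.573/3.7 = 0.966.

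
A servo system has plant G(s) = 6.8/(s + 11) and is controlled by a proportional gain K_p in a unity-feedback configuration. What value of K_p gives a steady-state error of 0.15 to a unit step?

Steady-state error for a unit step on this type-0 loop is 1/(1 + K_p·G(0)).
G(0) = 0.6182. Require 1/(1 + K_p·0.6182) = 0.15, so 1 + 0.6182·K_p = 6.667.
K_p = (6.667 − 1)/0.6182 = 9.17.

K_p = 9.17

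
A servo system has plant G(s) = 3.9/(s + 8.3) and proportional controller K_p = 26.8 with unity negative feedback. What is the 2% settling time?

Closed-loop transfer function: T(s) = K_p·G(s)/(1 + K_p·G(s)) = 104.5/(s + 8.3 + 104.5) = 104.5/(s + 112.8).
Time constant τ = 1/112.8 = 0.008864 s, so the 2% settling time is about 4τ = 0.0355 s.

T_s ≈ 0.0355 s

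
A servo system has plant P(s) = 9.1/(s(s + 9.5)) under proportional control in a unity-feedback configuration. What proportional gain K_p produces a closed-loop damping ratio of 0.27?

Closed-loop characteristic equation: s² + 9.5s + K_p·9.1 = 0.
So ω_n = √(9.1K_p) and 2ζω_n = 9.5, giving ζ = 9.5/(2√(9.1K_p)).
Setting ζ = 0.27: √(9.1K_p) = 9.5/(2·0.27) = 17.59, so K_p = 309.5/9.1 = 34.

K_p = 34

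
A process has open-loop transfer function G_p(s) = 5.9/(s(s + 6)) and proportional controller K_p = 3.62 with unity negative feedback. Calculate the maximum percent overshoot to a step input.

6.85%

From 1 + K_pG_p(s) = 0: s² + 6s + 21.36 = 0 ⇒ ω_n = 4.621, ζ = 0.6491.
%OS = 100·exp(−πζ/√(1−ζ²)) = 100·exp(−π·0.6491/√0.5786) = 6.85%.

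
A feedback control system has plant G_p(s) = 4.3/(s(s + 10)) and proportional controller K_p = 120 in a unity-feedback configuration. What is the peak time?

From 1 + K_pG_p(s) = 0: s² + 10s + 516 = 0 ⇒ ω_n = 22.72, ζ = 0.2201.
Damped frequency ω_d = ω_n√(1−ζ²) = 22.16 rad/s, so peak time T_p = π/ω_d = 0.142 s.

T_p = 0.142 s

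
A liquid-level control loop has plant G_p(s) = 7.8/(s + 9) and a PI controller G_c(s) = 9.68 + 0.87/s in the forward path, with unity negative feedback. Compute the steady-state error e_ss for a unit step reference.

The open loop G_c(s)G_p(s) has a pole at the origin (type 1), so the static position error constant is infinite and e_ss = 1/(1+∞) = 0.

0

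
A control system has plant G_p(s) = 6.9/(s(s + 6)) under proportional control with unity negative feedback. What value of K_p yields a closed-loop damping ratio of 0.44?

Closed-loop characteristic equation: s² + 6s + K_p·6.9 = 0.
So ω_n = √(6.9K_p) and 2ζω_n = 6, giving ζ = 6/(2√(6.9K_p)).
Setting ζ = 0.44: √(6.9K_p) = 6/(2·0.44) = 6.818, so K_p = 46.49/6.9 = 6.74.

K_p = 6.74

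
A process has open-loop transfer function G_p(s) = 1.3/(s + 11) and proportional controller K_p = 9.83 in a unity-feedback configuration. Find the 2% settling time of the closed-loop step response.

T_s ≈ 0.168 s

Closed-loop transfer function: T(s) = K_p·G_p(s)/(1 + K_p·G_p(s)) = 12.78/(s + 11 + 12.78) = 12.78/(s + 23.78).
Time constant τ = 1/23.78 = 0.04205 s, so the 2% settling time is about 4τ = 0.168 s.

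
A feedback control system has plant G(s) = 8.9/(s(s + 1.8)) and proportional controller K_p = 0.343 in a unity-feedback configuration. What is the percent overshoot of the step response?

15.1%

The closed-loop denominator s² + 1.8s + 3.053 gives ω_n = √3.053 = 1.747 and ζ = 1.8/(2ω_n) = 0.5151.
%OS = 100·exp(−πζ/√(1−ζ²)) = 100·exp(−π·0.5151/√0.7347) = 15.1%.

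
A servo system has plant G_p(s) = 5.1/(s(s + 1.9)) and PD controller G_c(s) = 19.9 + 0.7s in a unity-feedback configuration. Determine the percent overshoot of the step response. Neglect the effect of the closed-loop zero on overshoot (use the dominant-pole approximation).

41.2%

Forward path: (19.9 + 0.7s)·5.1/(s(s+1.9)). The closed-loop characteristic equation is s² + (1.9 + 5.1·0.7)s + 5.1·19.9 = 0.
That is s² + 5.47s + 101.5 = 0, so ω_n = 10.07 rad/s and ζ = 5.47/(2·10.07) = 0.2715.
%OS = 100·exp(−πζ/√(1−ζ²)) = 41.2%.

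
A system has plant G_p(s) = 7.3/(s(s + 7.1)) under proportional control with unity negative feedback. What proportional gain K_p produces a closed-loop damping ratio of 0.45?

K_p = 8.53

Closed-loop characteristic equation: s² + 7.1s + K_p·7.3 = 0.
So ω_n = √(7.3K_p) and 2ζω_n = 7.1, giving ζ = 7.1/(2√(7.3K_p)).
Setting ζ = 0.45: √(7.3K_p) = 7.1/(2·0.45) = 7.889, so K_p = 62.23/7.3 = 8.53.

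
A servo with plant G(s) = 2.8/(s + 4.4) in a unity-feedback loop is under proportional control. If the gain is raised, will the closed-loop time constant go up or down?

Closed-loop pole is at s = −(4.4+K_p·2.8); larger K_p moves it further left, so τ = 1/(4.4+K_p·2.8) decreases.

decrease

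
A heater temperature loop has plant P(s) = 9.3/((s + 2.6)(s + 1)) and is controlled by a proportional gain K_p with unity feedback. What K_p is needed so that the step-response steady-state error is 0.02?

K_p = 13.7

For a type-0 loop with proportional control, e_ss = 1/(1 + K_p·P(0)).
P(0) = 3.577. Require 1/(1 + K_p·3.577) = 0.02, so 1 + 3.577·K_p = 50.
K_p = (50 − 1)/3.577 = 13.7.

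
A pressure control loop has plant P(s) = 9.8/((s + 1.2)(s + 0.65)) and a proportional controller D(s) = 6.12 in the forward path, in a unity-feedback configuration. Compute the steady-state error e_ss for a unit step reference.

The loop is type 0. Static position error constant K_pos = D(0)·P(0) = 6.12·12.56 = 76.89.
Steady-state error to a unit step: e_ss = 1/(1+K_pos) = 1/77.89 = 0.0128.

0.0128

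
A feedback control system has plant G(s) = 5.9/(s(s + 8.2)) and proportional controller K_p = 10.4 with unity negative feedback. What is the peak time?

T_p = 0.471 s

Closed-loop characteristic equation: s² + 8.2s + 61.36 = 0, so ω_n = 7.833 rad/s and ζ = 8.2/(2·7.833) = 0.5234.
Damped frequency ω_d = ω_n√(1−ζ²) = 6.675 rad/s, so peak time T_p = π/ω_d = 0.471 s.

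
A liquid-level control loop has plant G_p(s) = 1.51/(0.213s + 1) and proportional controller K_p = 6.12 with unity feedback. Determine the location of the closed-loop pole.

s = -48.08

Closed loop: T(s) = K_p·G_p/(1+K_p·G_p) = 9.241/(0.213s + 1 + 9.241), with pole at s = −(1 + 9.241)/0.213 = −48.08.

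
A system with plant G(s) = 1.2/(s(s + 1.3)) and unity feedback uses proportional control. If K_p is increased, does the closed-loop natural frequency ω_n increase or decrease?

increase

ω_n = √(1.2·K_p), which grows with K_p.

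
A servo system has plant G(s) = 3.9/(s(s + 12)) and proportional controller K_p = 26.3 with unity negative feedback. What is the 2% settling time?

T_s ≈ 0.667 s

From 1 + K_pG(s) = 0: s² + 12s + 102.6 = 0 ⇒ ω_n = 10.13, ζ = 0.5924.
2% settling time T_s ≈ 4/(ζω_n) = 4/6 = 0.667 s.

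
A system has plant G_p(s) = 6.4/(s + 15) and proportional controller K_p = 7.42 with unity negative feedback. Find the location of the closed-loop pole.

s = -62.49

Closed-loop transfer function: T(s) = K_p·G_p(s)/(1 + K_p·G_p(s)) = 47.49/(s + 15 + 47.49) = 47.49/(s + 62.49).
The closed-loop pole is at s = −62.49.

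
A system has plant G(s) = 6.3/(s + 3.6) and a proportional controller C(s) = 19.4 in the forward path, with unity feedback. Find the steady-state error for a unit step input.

The loop is type 0. Static position error constant K_pos = C(0)·G(0) = 19.4·1.75 = 33.95.
Steady-state error to a unit step: e_ss = 1/(1+K_pos) = 1/34.95 = 0.0286.

0.0286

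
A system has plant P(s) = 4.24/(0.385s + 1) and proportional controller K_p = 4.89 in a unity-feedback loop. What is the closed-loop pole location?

s = -56.45

Closed loop: T(s) = K_p·P/(1+K_p·P) = 20.73/(0.385s + 1 + 20.73), with pole at s = −(1 + 20.73)/0.385 = −56.45.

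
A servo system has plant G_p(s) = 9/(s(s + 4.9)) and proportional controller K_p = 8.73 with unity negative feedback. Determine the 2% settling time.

T_s ≈ 1.63 s

The closed-loop denominator s² + 4.9s + 78.57 gives ω_n = √78.57 = 8.864 and ζ = 4.9/(2ω_n) = 0.2764.
2% settling time T_s ≈ 4/(ζω_n) = 4/2.45 = 1.63 s.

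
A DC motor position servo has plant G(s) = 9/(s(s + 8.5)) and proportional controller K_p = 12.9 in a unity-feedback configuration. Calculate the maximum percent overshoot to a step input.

From 1 + K_pG(s) = 0: s² + 8.5s + 116.1 = 0 ⇒ ω_n = 10.77, ζ = 0.3944.
%OS = 100·exp(−πζ/√(1−ζ²)) = 100·exp(−π·0.3944/√0.8444) = 26%.

26%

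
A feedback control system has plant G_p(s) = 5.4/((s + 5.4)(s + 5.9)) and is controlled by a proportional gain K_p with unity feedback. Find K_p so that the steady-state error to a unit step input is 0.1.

For a type-0 loop with proportional control, e_ss = 1/(1 + K_p·G_p(0)).
G_p(0) = 0.1695. Require 1/(1 + K_p·0.1695) = 0.1, so 1 + 0.1695·K_p = 10.
K_p = (10 − 1)/0.1695 = 53.1.

K_p = 53.1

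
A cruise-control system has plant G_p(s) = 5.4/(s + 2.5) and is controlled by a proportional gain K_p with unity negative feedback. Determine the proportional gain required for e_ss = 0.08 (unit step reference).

For a type-0 loop with proportional control, e_ss = 1/(1 + K_p·G_p(0)).
G_p(0) = 2.16. Require 1/(1 + K_p·2.16) = 0.08, so 1 + 2.16·K_p = 12.5.
K_p = (12.5 − 1)/2.16 = 5.32.

K_p = 5.32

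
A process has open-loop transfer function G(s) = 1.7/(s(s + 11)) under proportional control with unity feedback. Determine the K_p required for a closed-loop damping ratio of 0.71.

K_p = 35.3

Closed-loop characteristic equation: s² + 11s + K_p·1.7 = 0.
So ω_n = √(1.7K_p) and 2ζω_n = 11, giving ζ = 11/(2√(1.7K_p)).
Setting ζ = 0.71: √(1.7K_p) = 11/(2·0.71) = 7.746, so K_p = 60.01/1.7 = 35.3.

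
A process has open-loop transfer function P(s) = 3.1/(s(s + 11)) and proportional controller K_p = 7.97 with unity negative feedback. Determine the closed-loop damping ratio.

The closed-loop denominator is s(s+11) + 7.97·3.1 = s² + 11s + 24.71.
So ω_n² = 24.71 ⇒ ω_n = 4.971 rad/s, and ζ = 11/(2ω_n) = 1.11.

ζ = 1.11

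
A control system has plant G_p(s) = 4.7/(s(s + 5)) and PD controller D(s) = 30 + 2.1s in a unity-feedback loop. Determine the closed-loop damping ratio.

Forward path: (30 + 2.1s)·4.7/(s(s+5)). The closed-loop characteristic equation is s² + (5 + 4.7·2.1)s + 4.7·30 = 0.
That is s² + 14.87s + 141 = 0, so ω_n = 11.87 rad/s and ζ = 14.87/(2·11.87) = 0.6261.

ζ = 0.626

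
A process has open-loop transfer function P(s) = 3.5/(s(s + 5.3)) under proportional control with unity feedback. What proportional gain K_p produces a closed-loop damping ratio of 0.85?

Closed-loop characteristic equation: s² + 5.3s + K_p·3.5 = 0.
So ω_n = √(3.5K_p) and 2ζω_n = 5.3, giving ζ = 5.3/(2√(3.5K_p)).
Setting ζ = 0.85: √(3.5K_p) = 5.3/(2·0.85) = 3.118, so K_p = 9.72/3.5 = 2.78.

K_p = 2.78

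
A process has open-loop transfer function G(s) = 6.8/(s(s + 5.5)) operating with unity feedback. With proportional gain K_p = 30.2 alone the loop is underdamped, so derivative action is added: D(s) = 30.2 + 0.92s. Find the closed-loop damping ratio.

ζ = 0.41

Forward path: (30.2 + 0.92s)·6.8/(s(s+5.5)). The closed-loop characteristic equation is s² + (5.5 + 6.8·0.92)s + 6.8·30.2 = 0.
That is s² + 11.76s + 205.4 = 0, so ω_n = 14.33 rad/s and ζ = 11.76/(2·14.33) = 0.4102.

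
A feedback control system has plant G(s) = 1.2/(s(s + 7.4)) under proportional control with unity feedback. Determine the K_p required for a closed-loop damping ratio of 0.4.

K_p = 71.3

Closed-loop characteristic equation: s² + 7.4s + K_p·1.2 = 0.
So ω_n = √(1.2K_p) and 2ζω_n = 7.4, giving ζ = 7.4/(2√(1.2K_p)).
Setting ζ = 0.4: √(1.2K_p) = 7.4/(2·0.4) = 9.25, so K_p = 85.56/1.2 = 71.3.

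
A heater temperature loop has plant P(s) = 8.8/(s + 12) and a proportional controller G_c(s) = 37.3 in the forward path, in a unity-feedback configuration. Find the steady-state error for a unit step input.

0.0353

The loop is type 0. Static position error constant K_pos = G_c(0)·P(0) = 37.3·0.7333 = 27.35.
Steady-state error to a unit step: e_ss = 1/(1+K_pos) = 1/28.35 = 0.0353.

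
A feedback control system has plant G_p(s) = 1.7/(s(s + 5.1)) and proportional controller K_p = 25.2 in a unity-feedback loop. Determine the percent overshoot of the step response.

26.5%

Closed-loop characteristic equation: s² + 5.1s + 42.84 = 0, so ω_n = 6.545 rad/s and ζ = 5.1/(2·6.545) = 0.3896.
%OS = 100·exp(−πζ/√(1−ζ²)) = 100·exp(−π·0.3896/√0.8482) = 26.5%.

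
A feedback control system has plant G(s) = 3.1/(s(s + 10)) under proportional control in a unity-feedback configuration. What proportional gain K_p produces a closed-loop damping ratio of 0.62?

Closed-loop characteristic equation: s² + 10s + K_p·3.1 = 0.
So ω_n = √(3.1K_p) and 2ζω_n = 10, giving ζ = 10/(2√(3.1K_p)).
Setting ζ = 0.62: √(3.1K_p) = 10/(2·0.62) = 8.065, so K_p = 65.04/3.1 = 21.

K_p = 21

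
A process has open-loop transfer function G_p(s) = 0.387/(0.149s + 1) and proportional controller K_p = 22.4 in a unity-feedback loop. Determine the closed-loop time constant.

τ = 0.0154 s

Closed loop: T(s) = K_p·G_p/(1+K_p·G_p) = 8.669/(0.149s + 1 + 8.669), with pole at s = −(1 + 8.669)/0.149 = −64.89.
Closed-loop time constant τ = 1/64.89 = 0.0154 s.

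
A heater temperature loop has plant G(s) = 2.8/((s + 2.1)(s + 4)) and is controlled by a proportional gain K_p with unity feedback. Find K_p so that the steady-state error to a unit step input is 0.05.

K_p = 57

For a type-0 loop with proportional control, e_ss = 1/(1 + K_p·G(0)).
G(0) = 0.3333. Require 1/(1 + K_p·0.3333) = 0.05, so 1 + 0.3333·K_p = 20.
K_p = (20 − 1)/0.3333 = 57.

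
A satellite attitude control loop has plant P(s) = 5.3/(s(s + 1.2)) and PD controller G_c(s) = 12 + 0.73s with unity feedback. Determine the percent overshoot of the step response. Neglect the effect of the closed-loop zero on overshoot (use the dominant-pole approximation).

Forward path: (12 + 0.73s)·5.3/(s(s+1.2)). The closed-loop characteristic equation is s² + (1.2 + 5.3·0.73)s + 5.3·12 = 0.
That is s² + 5.069s + 63.6 = 0, so ω_n = 7.975 rad/s and ζ = 5.069/(2·7.975) = 0.3178.
%OS = 100·exp(−πζ/√(1−ζ²)) = 34.9%.

34.9%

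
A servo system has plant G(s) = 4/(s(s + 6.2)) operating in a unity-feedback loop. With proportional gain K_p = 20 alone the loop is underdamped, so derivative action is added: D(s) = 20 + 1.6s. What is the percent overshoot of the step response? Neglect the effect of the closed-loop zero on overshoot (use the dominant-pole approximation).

Forward path: (20 + 1.6s)·4/(s(s+6.2)). The closed-loop characteristic equation is s² + (6.2 + 4·1.6)s + 4·20 = 0.
That is s² + 12.6s + 80 = 0, so ω_n = 8.944 rad/s and ζ = 12.6/(2·8.944) = 0.7044.
%OS = 100·exp(−πζ/√(1−ζ²)) = 4.43%.

4.43%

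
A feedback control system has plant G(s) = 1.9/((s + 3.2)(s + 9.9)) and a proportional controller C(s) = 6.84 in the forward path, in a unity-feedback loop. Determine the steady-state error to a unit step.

The loop is type 0. Static position error constant K_pos = C(0)·G(0) = 6.84·0.05997 = 0.4102.
Steady-state error to a unit step: e_ss = 1/(1+K_pos) = 1/1.41 = 0.709.

0.709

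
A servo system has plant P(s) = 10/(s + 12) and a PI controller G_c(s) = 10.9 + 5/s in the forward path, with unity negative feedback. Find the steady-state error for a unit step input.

The open loop G_c(s)P(s) has a pole at the origin (type 1), so the static position error constant is infinite and e_ss = 1/(1+∞) = 0.

0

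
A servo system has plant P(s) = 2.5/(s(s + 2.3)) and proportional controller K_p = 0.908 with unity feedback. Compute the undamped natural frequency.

The closed-loop denominator is s(s+2.3) + 0.908·2.5 = s² + 2.3s + 2.27.
So ω_n² = 2.27 ⇒ ω_n = 1.507 rad/s, and ζ = 2.3/(2ω_n) = 0.763.

ω_n = 1.51 rad/s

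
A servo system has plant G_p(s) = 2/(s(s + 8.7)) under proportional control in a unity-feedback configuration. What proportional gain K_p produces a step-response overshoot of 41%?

K_p = 127

From %OS = 100·exp(−πζ/√(1−ζ²)) = 41%, ζ = −ln(0.41)/√(π²+ln²(0.41)) = 0.273.
Characteristic equation s² + 8.7s + 2K_p = 0 gives ζ = 8.7/(2√(2K_p)).
Setting ζ = 0.273: √(2K_p) = 8.7/(2·0.273) = 15.93, so K_p = 253.9/2 = 127.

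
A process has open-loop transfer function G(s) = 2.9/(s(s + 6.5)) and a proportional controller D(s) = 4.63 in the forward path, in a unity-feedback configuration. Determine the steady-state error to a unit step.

0

The open loop D(s)G(s) has a pole at the origin (type 1), so the static position error constant is infinite and e_ss = 1/(1+∞) = 0.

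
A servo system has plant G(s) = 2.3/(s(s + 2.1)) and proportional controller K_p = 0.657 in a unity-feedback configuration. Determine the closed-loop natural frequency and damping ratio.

ω_n = 1.23 rad/s, ζ = 0.854

1 + K_p·G(s) = 0 gives s² + 2.1s + 1.511 = 0.
So ω_n² = 1.511 ⇒ ω_n = 1.229 rad/s, and ζ = 2.1/(2ω_n) = 0.854.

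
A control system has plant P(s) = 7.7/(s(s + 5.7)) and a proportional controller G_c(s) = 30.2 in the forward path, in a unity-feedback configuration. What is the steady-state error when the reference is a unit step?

The open loop G_c(s)P(s) has a pole at the origin (type 1), so the static position error constant is infinite and e_ss = 1/(1+∞) = 0.

0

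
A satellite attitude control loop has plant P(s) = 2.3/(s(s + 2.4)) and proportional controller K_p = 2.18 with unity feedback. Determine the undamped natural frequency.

ω_n = 2.24 rad/s

The closed-loop denominator is s(s+2.4) + 2.18·2.3 = s² + 2.4s + 5.014.
So ω_n² = 5.014 ⇒ ω_n = 2.239 rad/s, and ζ = 2.4/(2ω_n) = 0.536.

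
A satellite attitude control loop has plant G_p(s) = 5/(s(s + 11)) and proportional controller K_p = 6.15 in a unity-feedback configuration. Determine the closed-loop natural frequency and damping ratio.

ω_n = 5.55 rad/s, ζ = 0.992

1 + K_p·G_p(s) = 0 gives s² + 11s + 30.75 = 0.
So ω_n² = 30.75 ⇒ ω_n = 5.545 rad/s, and ζ = 11/(2ω_n) = 0.992.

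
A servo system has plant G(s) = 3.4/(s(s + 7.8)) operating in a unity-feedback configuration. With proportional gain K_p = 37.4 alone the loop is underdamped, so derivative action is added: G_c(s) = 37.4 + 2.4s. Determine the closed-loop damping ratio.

ζ = 0.708

Forward path: (37.4 + 2.4s)·3.4/(s(s+7.8)). The closed-loop characteristic equation is s² + (7.8 + 3.4·2.4)s + 3.4·37.4 = 0.
That is s² + 15.96s + 127.2 = 0, so ω_n = 11.28 rad/s and ζ = 15.96/(2·11.28) = 0.7077.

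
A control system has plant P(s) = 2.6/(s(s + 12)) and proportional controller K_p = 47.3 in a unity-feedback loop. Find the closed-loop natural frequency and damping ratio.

ω_n = 11.1 rad/s, ζ = 0.541

With unity feedback the closed-loop characteristic equation is s² + 12s + 47.3·2.6 = s² + 12s + 123 = 0.
So ω_n² = 123 ⇒ ω_n = 11.09 rad/s, and ζ = 12/(2ω_n) = 0.541.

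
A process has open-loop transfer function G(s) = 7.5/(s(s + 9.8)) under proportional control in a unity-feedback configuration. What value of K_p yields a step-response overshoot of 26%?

From %OS = 100·exp(−πζ/√(1−ζ²)) = 26%, ζ = −ln(0.26)/√(π²+ln²(0.26)) = 0.3941.
Characteristic equation s² + 9.8s + 7.5K_p = 0 gives ζ = 9.8/(2√(7.5K_p)).
Setting ζ = 0.3941: √(7.5K_p) = 9.8/(2·0.3941) = 12.43, so K_p = 154.6/7.5 = 20.6.

K_p = 20.6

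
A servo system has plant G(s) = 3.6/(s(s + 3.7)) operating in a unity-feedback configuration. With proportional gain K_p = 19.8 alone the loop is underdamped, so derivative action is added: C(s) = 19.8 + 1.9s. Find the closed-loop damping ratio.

Forward path: (19.8 + 1.9s)·3.6/(s(s+3.7)). The closed-loop characteristic equation is s² + (3.7 + 3.6·1.9)s + 3.6·19.8 = 0.
That is s² + 10.54s + 71.28 = 0, so ω_n = 8.443 rad/s and ζ = 10.54/(2·8.443) = 0.6242.

ζ = 0.624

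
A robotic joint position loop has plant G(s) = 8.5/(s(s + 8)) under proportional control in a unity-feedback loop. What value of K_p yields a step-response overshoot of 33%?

K_p = 17

From %OS = 100·exp(−πζ/√(1−ζ²)) = 33%, ζ = −ln(0.33)/√(π²+ln²(0.33)) = 0.3328.
Characteristic equation s² + 8s + 8.5K_p = 0 gives ζ = 8/(2√(8.5K_p)).
Setting ζ = 0.3328: √(8.5K_p) = 8/(2·0.3328) = 12.02, so K_p = 144.5/8.5 = 17.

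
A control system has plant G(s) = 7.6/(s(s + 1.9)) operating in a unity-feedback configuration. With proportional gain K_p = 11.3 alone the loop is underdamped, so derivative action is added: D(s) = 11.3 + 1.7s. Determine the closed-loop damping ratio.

Forward path: (11.3 + 1.7s)·7.6/(s(s+1.9)). The closed-loop characteristic equation is s² + (1.9 + 7.6·1.7)s + 7.6·11.3 = 0.
That is s² + 14.82s + 85.88 = 0, so ω_n = 9.267 rad/s and ζ = 14.82/(2·9.267) = 0.7996.

ζ = 0.8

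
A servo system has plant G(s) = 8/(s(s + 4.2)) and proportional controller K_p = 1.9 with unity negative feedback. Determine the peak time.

T_p = 0.956 s

Closed-loop characteristic equation: s² + 4.2s + 15.2 = 0, so ω_n = 3.899 rad/s and ζ = 4.2/(2·3.899) = 0.5386.
Damped frequency ω_d = ω_n√(1−ζ²) = 3.285 rad/s, so peak time T_p = π/ω_d = 0.956 s.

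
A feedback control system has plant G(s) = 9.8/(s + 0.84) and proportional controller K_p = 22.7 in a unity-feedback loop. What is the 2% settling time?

Closed-loop transfer function: T(s) = K_p·G(s)/(1 + K_p·G(s)) = 222.5/(s + 0.84 + 222.5) = 222.5/(s + 223.3).
Time constant τ = 1/223.3 = 0.004478 s, so the 2% settling time is about 4τ = 0.0179 s.

T_s ≈ 0.0179 s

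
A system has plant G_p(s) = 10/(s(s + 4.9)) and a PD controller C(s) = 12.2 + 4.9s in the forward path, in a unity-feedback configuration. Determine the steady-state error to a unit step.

0

The open loop C(s)G_p(s) has a pole at the origin (type 1), so the static position error constant is infinite and e_ss = 1/(1+∞) = 0.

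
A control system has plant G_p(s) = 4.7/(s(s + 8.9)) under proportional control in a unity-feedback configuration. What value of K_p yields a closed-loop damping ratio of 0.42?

Closed-loop characteristic equation: s² + 8.9s + K_p·4.7 = 0.
So ω_n = √(4.7K_p) and 2ζω_n = 8.9, giving ζ = 8.9/(2√(4.7K_p)).
Setting ζ = 0.42: √(4.7K_p) = 8.9/(2·0.42) = 10.6, so K_p = 112.3/4.7 = 23.9.

K_p = 23.9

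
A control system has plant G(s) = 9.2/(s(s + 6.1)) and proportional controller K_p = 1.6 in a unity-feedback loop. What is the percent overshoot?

From 1 + K_pG(s) = 0: s² + 6.1s + 14.72 = 0 ⇒ ω_n = 3.837, ζ = 0.795.
%OS = 100·exp(−πζ/√(1−ζ²)) = 100·exp(−π·0.795/√0.368) = 1.63%.

1.63%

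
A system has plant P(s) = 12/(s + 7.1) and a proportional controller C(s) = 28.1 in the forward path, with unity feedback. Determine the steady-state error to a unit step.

0.0206

The loop is type 0. Static position error constant K_pos = C(0)·P(0) = 28.1·1.69 = 47.49.
Steady-state error to a unit step: e_ss = 1/(1+K_pos) = 1/48.49 = 0.0206.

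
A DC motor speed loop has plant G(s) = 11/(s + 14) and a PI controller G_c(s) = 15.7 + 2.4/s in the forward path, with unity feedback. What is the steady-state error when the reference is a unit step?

0

The open loop G_c(s)G(s) has a pole at the origin (type 1), so the static position error constant is infinite and e_ss = 1/(1+∞) = 0.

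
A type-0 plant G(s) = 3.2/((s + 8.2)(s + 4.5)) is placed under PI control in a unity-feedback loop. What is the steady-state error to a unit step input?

The PI controller's integrator makes the forward path type 1, so e_ss to a step is zero.

0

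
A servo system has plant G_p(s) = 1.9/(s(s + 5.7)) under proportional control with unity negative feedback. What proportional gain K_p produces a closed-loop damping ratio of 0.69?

K_p = 8.98

Closed-loop characteristic equation: s² + 5.7s + K_p·1.9 = 0.
So ω_n = √(1.9K_p) and 2ζω_n = 5.7, giving ζ = 5.7/(2√(1.9K_p)).
Setting ζ = 0.69: √(1.9K_p) = 5.7/(2·0.69) = 4.13, so K_p = 17.06/1.9 = 8.98.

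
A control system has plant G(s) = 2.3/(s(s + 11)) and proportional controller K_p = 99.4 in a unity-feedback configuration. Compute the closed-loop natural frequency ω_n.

The closed-loop denominator is s(s+11) + 99.4·2.3 = s² + 11s + 228.6.
Matching s² + 2ζω_n s + ω_n²: ω_n = √228.6 = 15.12 rad/s and 2ζω_n = 11, so ζ = 11/(2·15.12) = 0.364.

ω_n = 15.1 rad/s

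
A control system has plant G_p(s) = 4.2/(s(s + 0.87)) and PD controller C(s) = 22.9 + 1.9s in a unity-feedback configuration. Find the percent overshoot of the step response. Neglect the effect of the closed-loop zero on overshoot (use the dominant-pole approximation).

Forward path: (22.9 + 1.9s)·4.2/(s(s+0.87)). The closed-loop characteristic equation is s² + (0.87 + 4.2·1.9)s + 4.2·22.9 = 0.
That is s² + 8.85s + 96.18 = 0, so ω_n = 9.807 rad/s and ζ = 8.85/(2·9.807) = 0.4512.
%OS = 100·exp(−πζ/√(1−ζ²)) = 20.4%.

20.4%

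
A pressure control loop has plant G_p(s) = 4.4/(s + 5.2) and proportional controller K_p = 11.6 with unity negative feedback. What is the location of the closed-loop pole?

s = -56.24

Closed-loop transfer function: T(s) = K_p·G_p(s)/(1 + K_p·G_p(s)) = 51.04/(s + 5.2 + 51.04) = 51.04/(s + 56.24).
The closed-loop pole is at s = −56.24.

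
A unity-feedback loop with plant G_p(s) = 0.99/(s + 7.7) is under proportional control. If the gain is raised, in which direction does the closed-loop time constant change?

Closed-loop pole is at s = −(7.7+K_p·0.99); larger K_p moves it further left, so τ = 1/(7.7+K_p·0.99) decreases.

decrease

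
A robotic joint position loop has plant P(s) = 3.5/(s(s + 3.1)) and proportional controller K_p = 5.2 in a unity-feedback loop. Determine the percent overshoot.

The closed-loop denominator s² + 3.1s + 18.2 gives ω_n = √18.2 = 4.266 and ζ = 3.1/(2ω_n) = 0.3633.
%OS = 100·exp(−πζ/√(1−ζ²)) = 100·exp(−π·0.3633/√0.868) = 29.4%.

29.4%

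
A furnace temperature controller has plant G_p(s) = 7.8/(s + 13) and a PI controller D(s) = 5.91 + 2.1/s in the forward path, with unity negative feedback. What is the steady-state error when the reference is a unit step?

The open loop D(s)G_p(s) has a pole at the origin (type 1), so the static position error constant is infinite and e_ss = 1/(1+∞) = 0.

0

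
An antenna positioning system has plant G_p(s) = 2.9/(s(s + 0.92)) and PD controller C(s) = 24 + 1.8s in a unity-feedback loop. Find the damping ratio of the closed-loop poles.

Forward path: (24 + 1.8s)·2.9/(s(s+0.92)). The closed-loop characteristic equation is s² + (0.92 + 2.9·1.8)s + 2.9·24 = 0.
That is s² + 6.14s + 69.6 = 0, so ω_n = 8.343 rad/s and ζ = 6.14/(2·8.343) = 0.368.

ζ = 0.368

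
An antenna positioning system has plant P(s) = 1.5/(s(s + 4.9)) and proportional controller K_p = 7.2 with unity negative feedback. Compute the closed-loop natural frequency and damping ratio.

ω_n = 3.29 rad/s, ζ = 0.746

1 + K_p·P(s) = 0 gives s² + 4.9s + 10.8 = 0.
Matching s² + 2ζω_n s + ω_n²: ω_n = √10.8 = 3.286 rad/s and 2ζω_n = 4.9, so ζ = 4.9/(2·3.286) = 0.746.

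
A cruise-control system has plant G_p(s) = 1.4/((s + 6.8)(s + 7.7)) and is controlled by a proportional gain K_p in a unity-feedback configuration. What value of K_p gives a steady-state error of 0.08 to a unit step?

K_p = 430

For a type-0 loop with proportional control, e_ss = 1/(1 + K_p·G_p(0)).
G_p(0) = 0.02674. Require 1/(1 + K_p·0.02674) = 0.08, so 1 + 0.02674·K_p = 12.5.
K_p = (12.5 − 1)/0.02674 = 430.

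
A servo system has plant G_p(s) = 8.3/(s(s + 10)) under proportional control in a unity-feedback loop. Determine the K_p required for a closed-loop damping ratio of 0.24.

Closed-loop characteristic equation: s² + 10s + K_p·8.3 = 0.
So ω_n = √(8.3K_p) and 2ζω_n = 10, giving ζ = 10/(2√(8.3K_p)).
Setting ζ = 0.24: √(8.3K_p) = 10/(2·0.24) = 20.83, so K_p = 434/8.3 = 52.3.

K_p = 52.3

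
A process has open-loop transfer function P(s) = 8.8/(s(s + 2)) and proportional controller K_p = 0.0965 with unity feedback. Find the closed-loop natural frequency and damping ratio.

The closed-loop denominator is s(s+2) + 0.0965·8.8 = s² + 2s + 0.8492.
Matching s² + 2ζω_n s + ω_n²: ω_n = √0.8492 = 0.9215 rad/s and 2ζω_n = 2, so ζ = 2/(2·0.9215) = 1.09.

ω_n = 0.922 rad/s, ζ = 1.09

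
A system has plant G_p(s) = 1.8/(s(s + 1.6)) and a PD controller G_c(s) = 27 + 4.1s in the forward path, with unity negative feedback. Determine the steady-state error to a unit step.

The open loop G_c(s)G_p(s) has a pole at the origin (type 1), so the static position error constant is infinite and e_ss = 1/(1+∞) = 0.

0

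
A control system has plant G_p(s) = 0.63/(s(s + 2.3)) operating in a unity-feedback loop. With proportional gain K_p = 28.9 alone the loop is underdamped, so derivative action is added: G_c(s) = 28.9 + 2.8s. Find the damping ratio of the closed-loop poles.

ζ = 0.476

Forward path: (28.9 + 2.8s)·0.63/(s(s+2.3)). The closed-loop characteristic equation is s² + (2.3 + 0.63·2.8)s + 0.63·28.9 = 0.
That is s² + 4.064s + 18.21 = 0, so ω_n = 4.267 rad/s and ζ = 4.064/(2·4.267) = 0.4762.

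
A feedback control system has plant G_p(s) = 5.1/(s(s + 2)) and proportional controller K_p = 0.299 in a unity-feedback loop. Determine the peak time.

T_p = 4.34 s

Closed-loop characteristic equation: s² + 2s + 1.525 = 0, so ω_n = 1.235 rad/s and ζ = 2/(2·1.235) = 0.8098.
Damped frequency ω_d = ω_n√(1−ζ²) = 0.7245 rad/s, so peak time T_p = π/ω_d = 4.34 s.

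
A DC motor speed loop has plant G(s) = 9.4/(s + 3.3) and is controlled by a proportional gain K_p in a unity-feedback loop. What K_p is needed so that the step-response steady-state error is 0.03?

K_p = 11.4

The loop is type 0, so e_ss(step) = 1/(1 + K_pos) with K_pos = K_p·G(0).
G(0) = 2.848. Require 1/(1 + K_p·2.848) = 0.03, so 1 + 2.848·K_p = 33.33.
K_p = (33.33 − 1)/2.848 = 11.4.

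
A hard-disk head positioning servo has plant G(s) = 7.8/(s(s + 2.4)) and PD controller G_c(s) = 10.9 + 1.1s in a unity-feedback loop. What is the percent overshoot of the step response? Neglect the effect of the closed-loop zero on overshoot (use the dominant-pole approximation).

Forward path: (10.9 + 1.1s)·7.8/(s(s+2.4)). The closed-loop characteristic equation is s² + (2.4 + 7.8·1.1)s + 7.8·10.9 = 0.
That is s² + 10.98s + 85.02 = 0, so ω_n = 9.221 rad/s and ζ = 10.98/(2·9.221) = 0.5954.
%OS = 100·exp(−πζ/√(1−ζ²)) = 9.75%.

9.75%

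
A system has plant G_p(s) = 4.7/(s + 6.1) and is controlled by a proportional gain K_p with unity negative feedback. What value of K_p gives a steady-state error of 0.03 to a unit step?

K_p = 42

For a type-0 loop with proportional control, e_ss = 1/(1 + K_p·G_p(0)).
G_p(0) = 0.7705. Require 1/(1 + K_p·0.7705) = 0.03, so 1 + 0.7705·K_p = 33.33.
K_p = (33.33 − 1)/0.7705 = 42.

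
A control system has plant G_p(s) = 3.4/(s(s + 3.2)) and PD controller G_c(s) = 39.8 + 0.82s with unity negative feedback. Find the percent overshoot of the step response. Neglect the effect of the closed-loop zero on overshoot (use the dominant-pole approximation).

43.3%

Forward path: (39.8 + 0.82s)·3.4/(s(s+3.2)). The closed-loop characteristic equation is s² + (3.2 + 3.4·0.82)s + 3.4·39.8 = 0.
That is s² + 5.988s + 135.3 = 0, so ω_n = 11.63 rad/s and ζ = 5.988/(2·11.63) = 0.2574.
%OS = 100·exp(−πζ/√(1−ζ²)) = 43.3%.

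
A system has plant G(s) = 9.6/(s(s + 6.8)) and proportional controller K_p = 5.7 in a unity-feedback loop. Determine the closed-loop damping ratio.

ζ = 0.46

With unity feedback the closed-loop characteristic equation is s² + 6.8s + 5.7·9.6 = s² + 6.8s + 54.72 = 0.
Matching s² + 2ζω_n s + ω_n²: ω_n = √54.72 = 7.397 rad/s and 2ζω_n = 6.8, so ζ = 6.8/(2·7.397) = 0.46.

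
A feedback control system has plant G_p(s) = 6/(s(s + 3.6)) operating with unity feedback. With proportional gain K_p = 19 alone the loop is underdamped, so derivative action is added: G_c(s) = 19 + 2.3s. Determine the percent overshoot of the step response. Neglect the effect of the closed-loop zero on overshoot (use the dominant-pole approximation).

Forward path: (19 + 2.3s)·6/(s(s+3.6)). The closed-loop characteristic equation is s² + (3.6 + 6·2.3)s + 6·19 = 0.
That is s² + 17.4s + 114 = 0, so ω_n = 10.68 rad/s and ζ = 17.4/(2·10.68) = 0.8148.
%OS = 100·exp(−πζ/√(1−ζ²)) = 1.21%.

1.21%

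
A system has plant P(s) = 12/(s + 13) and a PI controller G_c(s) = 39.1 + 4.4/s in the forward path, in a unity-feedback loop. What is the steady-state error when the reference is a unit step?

0

The open loop G_c(s)P(s) has a pole at the origin (type 1), so the static position error constant is infinite and e_ss = 1/(1+∞) = 0.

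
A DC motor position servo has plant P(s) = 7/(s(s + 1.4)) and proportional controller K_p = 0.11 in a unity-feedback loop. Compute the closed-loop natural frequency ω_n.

With unity feedback the closed-loop characteristic equation is s² + 1.4s + 0.11·7 = s² + 1.4s + 0.77 = 0.
So ω_n² = 0.77 ⇒ ω_n = 0.8775 rad/s, and ζ = 1.4/(2ω_n) = 0.798.

ω_n = 0.877 rad/s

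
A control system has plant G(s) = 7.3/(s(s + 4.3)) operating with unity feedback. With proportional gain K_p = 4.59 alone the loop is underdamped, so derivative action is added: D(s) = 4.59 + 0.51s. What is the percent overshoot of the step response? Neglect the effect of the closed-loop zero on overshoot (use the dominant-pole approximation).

Forward path: (4.59 + 0.51s)·7.3/(s(s+4.3)). The closed-loop characteristic equation is s² + (4.3 + 7.3·0.51)s + 7.3·4.59 = 0.
That is s² + 8.023s + 33.51 = 0, so ω_n = 5.789 rad/s and ζ = 8.023/(2·5.789) = 0.693.
%OS = 100·exp(−πζ/√(1−ζ²)) = 4.88%.

4.88%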